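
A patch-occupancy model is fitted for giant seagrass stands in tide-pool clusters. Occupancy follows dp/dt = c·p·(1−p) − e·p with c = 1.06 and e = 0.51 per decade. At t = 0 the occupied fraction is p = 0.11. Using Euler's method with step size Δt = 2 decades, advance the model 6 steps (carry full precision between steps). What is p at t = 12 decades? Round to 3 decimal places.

0.519

Update rule: p ← p + [c·p·(1−p) − e·p]·Δt with Δt = 2.
  1  |  dp/dt·Δt = +0.095348  |  p_1 = 0.205348
  2  |  dp/dt·Δt = +0.136487  |  p_2 = 0.341835
  3  |  dp/dt·Δt = +0.128294  |  p_3 = 0.470129
  4  |  dp/dt·Δt = +0.048577  |  p_4 = 0.518706
  5  |  dp/dt·Δt = +0.000178  |  p_5 = 0.518884
  6  |  dp/dt·Δt = -0.000018  |  p_6 = 0.518866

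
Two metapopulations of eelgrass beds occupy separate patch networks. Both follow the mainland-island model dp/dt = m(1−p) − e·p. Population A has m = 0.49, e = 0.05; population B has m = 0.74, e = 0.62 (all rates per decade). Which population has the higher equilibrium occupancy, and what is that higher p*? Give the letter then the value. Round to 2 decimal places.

A, 0.91

A: p*_A = m/(m+e) = 0.49/0.5400 = 0.9074.
B: p*_B = 0.74/1.3600 = 0.5441.
A is higher at 0.9074.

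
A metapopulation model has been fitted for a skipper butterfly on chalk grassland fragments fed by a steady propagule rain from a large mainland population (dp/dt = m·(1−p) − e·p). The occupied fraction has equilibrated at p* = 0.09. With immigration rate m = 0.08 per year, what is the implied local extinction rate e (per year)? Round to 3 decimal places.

At equilibrium m(1−p*) = e·p*, so e = m(1−p*)/p*.
e = 0.08 × 0.9100 / 0.09 = 0.8089.

0.809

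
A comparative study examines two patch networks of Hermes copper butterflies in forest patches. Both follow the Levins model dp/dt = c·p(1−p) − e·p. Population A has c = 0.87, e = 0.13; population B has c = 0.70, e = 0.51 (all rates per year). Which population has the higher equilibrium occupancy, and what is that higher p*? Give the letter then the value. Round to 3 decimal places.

A, 0.851

A: p*_A = 1 − 0.13/0.87 = 0.8506.
B: p*_B = 1 − 0.51/0.70 = 0.2714.
A is higher at 0.8506.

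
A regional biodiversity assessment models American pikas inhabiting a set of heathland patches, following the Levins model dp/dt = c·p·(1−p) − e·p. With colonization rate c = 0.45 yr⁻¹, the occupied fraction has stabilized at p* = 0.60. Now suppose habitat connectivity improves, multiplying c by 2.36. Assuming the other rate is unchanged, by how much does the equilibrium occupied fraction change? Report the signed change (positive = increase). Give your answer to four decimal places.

Balance c(1−p*) = e gives e = 0.45×(1 − 0.60000) = 0.18000.
New p* = 1 − e/c = 1 − 0.18000/1.06200 = 0.83051.
Δp* = 0.83051 − 0.60000 = +0.23051.

0.2305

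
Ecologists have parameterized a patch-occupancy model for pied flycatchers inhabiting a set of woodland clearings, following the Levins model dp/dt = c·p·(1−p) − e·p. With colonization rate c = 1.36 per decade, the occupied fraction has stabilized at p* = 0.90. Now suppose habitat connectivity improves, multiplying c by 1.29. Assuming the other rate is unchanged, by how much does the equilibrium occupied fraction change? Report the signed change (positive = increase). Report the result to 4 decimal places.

0.0225

Balance c(1−p*) = e gives e = 1.36×(1 − 0.90000) = 0.13600.
New p* = 1 − e/c = 1 − 0.13600/1.75440 = 0.92248.
Δp* = 0.92248 − 0.90000 = +0.02248.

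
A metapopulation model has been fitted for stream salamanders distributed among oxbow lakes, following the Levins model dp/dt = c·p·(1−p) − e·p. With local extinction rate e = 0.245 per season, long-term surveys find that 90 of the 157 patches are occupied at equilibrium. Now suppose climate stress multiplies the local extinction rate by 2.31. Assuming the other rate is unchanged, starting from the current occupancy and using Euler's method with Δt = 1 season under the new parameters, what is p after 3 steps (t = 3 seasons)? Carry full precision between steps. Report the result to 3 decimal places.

Observed p* = 90/157 = 0.57325.
Balance c(1−p*) = e gives c = e/(1 − 0.57325) = 0.245/0.42675 = 0.57410.
Starting from p₀ = 0.57325; update p ← p + (dp/dt)·Δt with the new parameters.
t = 1: p = 0.57325 + (-0.18398) = 0.38926
t = 2: p = 0.38926 + (-0.08382) = 0.30545
t = 3: p = 0.30545 + (-0.05107) = 0.25437

0.254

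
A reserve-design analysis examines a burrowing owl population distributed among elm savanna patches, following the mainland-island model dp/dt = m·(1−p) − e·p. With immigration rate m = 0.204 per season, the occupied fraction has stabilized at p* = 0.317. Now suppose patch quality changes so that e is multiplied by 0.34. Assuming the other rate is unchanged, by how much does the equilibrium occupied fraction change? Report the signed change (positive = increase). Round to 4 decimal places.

0.2602

Balance m(1−p*) = e·p* gives e = m(1−p*)/p* = 0.204×0.68300/0.31700 = 0.43953.
New p* = m/(m+e) = 0.20400/(0.20400+0.14944) = 0.57718.
Δp* = 0.57718 − 0.31700 = +0.26018.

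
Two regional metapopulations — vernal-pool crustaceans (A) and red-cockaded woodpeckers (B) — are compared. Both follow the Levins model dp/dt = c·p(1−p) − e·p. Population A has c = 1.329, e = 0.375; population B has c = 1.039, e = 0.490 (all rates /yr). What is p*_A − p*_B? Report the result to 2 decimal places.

0.19

A: p*_A = 1 − 0.375/1.329 = 0.7178.
B: p*_B = 1 − 0.490/1.039 = 0.5284.
p*_A − p*_B = 0.7178 − 0.5284 = 0.1894.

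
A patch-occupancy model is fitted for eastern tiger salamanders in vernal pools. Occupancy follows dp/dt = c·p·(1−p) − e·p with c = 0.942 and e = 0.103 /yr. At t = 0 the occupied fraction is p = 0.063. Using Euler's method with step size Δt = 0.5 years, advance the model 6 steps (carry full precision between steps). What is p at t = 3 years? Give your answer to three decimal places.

Update rule: p ← p + [c·p·(1−p) − e·p]·Δt with Δt = 0.5.
  1  |  dp/dt·Δt = +0.024559  |  p_1 = 0.087559
  2  |  dp/dt·Δt = +0.033120  |  p_2 = 0.120679
  3  |  dp/dt·Δt = +0.043766  |  p_3 = 0.164445
  4  |  dp/dt·Δt = +0.056248  |  p_4 = 0.220692
  5  |  dp/dt·Δt = +0.069640  |  p_5 = 0.290333
  6  |  dp/dt·Δt = +0.082093  |  p_6 = 0.372425

0.372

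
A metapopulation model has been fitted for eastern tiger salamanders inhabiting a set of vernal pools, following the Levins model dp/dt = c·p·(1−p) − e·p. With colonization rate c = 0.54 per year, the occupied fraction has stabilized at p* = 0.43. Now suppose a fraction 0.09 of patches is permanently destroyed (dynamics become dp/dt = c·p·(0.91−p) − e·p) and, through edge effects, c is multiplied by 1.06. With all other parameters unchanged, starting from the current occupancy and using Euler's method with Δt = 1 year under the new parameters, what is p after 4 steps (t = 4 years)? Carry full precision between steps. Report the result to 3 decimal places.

Balance c(1−p*) = e gives e = 0.54×(1 − 0.43000) = 0.30780.
Starting from p₀ = 0.43000; update p ← p + (dp/dt)·Δt with the new parameters.
  1  |  dp/dt·Δt = -0.014211  |  p_1 = 0.415789
  2  |  dp/dt·Δt = -0.010359  |  p_2 = 0.405430
  3  |  dp/dt·Δt = -0.007697  |  p_3 = 0.397734
  4  |  dp/dt·Δt = -0.005798  |  p_4 = 0.391935

0.392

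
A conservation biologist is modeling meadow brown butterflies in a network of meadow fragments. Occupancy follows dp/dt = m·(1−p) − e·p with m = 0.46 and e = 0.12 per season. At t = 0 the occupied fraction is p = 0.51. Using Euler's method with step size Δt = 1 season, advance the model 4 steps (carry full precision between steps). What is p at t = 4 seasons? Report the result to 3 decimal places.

Update rule: p ← p + [m·(1−p) − e·p]·Δt with Δt = 1.
t = 1: p = 0.51000 + (+0.16420) = 0.67420
t = 2: p = 0.67420 + (+0.06896) = 0.74316
t = 3: p = 0.74316 + (+0.02896) = 0.77213
t = 4: p = 0.77213 + (+0.01217) = 0.78429

0.784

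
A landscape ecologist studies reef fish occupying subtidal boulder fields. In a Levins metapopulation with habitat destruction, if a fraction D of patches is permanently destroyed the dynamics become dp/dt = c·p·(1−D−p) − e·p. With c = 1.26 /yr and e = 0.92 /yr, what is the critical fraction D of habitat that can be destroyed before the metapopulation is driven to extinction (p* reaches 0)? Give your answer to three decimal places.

The nontrivial equilibrium is p* = (1−D) − e/c; extinction occurs when this hits zero.
So D_crit = 1 − e/c = 1 − 0.92/1.26 = 1 − 0.7302 = 0.2698.
Note this equals the original equilibrium occupancy — the Levins extinction-debt result.

0.270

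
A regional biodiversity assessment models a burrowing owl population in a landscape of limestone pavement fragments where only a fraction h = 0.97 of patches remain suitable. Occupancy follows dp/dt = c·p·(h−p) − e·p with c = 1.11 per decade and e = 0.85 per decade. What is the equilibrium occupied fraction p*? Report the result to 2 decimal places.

0.20

Setting dp/dt = 0 and dividing by p* gives c·(h−p*) = e.
So p* = h − e/c = 0.97 − 0.85/1.11 = 0.97 − 0.7658 = 0.2042.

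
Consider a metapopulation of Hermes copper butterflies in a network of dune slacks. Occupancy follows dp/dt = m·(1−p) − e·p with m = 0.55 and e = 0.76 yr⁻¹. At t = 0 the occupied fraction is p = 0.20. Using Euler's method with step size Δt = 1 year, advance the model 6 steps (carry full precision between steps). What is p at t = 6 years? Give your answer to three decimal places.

0.420

Update rule: p ← p + [m·(1−p) − e·p]·Δt with Δt = 1.
t = 1: p = 0.20000 + (+0.28800) = 0.48800
t = 2: p = 0.48800 + (-0.08928) = 0.39872
t = 3: p = 0.39872 + (+0.02768) = 0.42640
t = 4: p = 0.42640 + (-0.00858) = 0.41782
t = 5: p = 0.41782 + (+0.00266) = 0.42048
t = 6: p = 0.42048 + (-0.00082) = 0.41965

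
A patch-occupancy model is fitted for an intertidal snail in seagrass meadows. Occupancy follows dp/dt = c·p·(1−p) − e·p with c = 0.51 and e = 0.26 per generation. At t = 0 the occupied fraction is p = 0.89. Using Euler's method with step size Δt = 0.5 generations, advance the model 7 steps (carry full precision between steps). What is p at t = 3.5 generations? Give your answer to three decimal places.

0.588

Update rule: p ← p + [c·p·(1−p) − e·p]·Δt with Δt = 0.5.
  1  |  dp/dt·Δt = -0.090736  |  p_1 = 0.799265
  2  |  dp/dt·Δt = -0.062992  |  p_2 = 0.736273
  3  |  dp/dt·Δt = -0.046201  |  p_3 = 0.690072
  4  |  dp/dt·Δt = -0.035172  |  p_4 = 0.654900
  5  |  dp/dt·Δt = -0.027505  |  p_5 = 0.627395
  6  |  dp/dt·Δt = -0.021950  |  p_6 = 0.605445
  7  |  dp/dt·Δt = -0.017793  |  p_7 = 0.587652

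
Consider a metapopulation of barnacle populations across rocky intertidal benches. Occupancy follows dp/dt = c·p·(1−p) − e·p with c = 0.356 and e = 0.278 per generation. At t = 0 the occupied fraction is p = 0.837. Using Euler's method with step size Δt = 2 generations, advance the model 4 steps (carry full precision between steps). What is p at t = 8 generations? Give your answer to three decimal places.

0.311

Update rule: p ← p + [c·p·(1−p) − e·p]·Δt with Δt = 2.
step 1: Δp = -0.36823, p = 0.46877
step 2: Δp = -0.08333, p = 0.38544
step 3: Δp = -0.04565, p = 0.33979
step 4: Δp = -0.02920, p = 0.31059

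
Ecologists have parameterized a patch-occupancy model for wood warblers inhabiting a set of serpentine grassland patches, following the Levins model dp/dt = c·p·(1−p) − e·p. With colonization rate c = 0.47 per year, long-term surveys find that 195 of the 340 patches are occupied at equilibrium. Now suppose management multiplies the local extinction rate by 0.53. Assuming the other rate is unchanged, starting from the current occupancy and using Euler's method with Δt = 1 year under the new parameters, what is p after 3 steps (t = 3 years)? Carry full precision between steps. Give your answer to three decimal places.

Observed p* = 195/340 = 0.57353.
Balance c(1−p*) = e gives e = 0.47×(1 − 0.57353) = 0.20044.
Starting from p₀ = 0.57353; update p ← p + (dp/dt)·Δt with the new parameters.
t = 1: p = 0.57353 + (+0.05403) = 0.62756
t = 2: p = 0.62756 + (+0.04318) = 0.67074
t = 3: p = 0.67074 + (+0.03254) = 0.70329

0.703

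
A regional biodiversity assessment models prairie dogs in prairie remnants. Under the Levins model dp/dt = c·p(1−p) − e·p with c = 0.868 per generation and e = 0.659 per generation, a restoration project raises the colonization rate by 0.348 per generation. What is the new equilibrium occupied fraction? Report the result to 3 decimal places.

0.458

Before: p* = 1 − 0.659/0.868 = 0.2408.
After the change, c = 1.216, e = 0.659, so p* = 1 − 0.659/1.216 = 0.4581.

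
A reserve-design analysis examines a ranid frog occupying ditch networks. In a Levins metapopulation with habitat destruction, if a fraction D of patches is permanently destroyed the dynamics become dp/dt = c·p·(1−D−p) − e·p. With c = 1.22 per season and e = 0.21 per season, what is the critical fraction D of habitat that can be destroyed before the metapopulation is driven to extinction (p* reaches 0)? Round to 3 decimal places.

0.828

The nontrivial equilibrium is p* = (1−D) − e/c; extinction occurs when this hits zero.
So D_crit = 1 − e/c = 1 − 0.21/1.22 = 1 − 0.1721 = 0.8279.
Note this equals the original equilibrium occupancy — the Levins extinction-debt result.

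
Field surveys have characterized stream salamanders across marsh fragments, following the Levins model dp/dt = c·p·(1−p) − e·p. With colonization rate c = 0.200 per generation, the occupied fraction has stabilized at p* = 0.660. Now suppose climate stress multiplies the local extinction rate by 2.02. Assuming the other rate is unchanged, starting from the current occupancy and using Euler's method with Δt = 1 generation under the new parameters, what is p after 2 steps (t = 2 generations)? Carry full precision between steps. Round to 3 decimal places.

0.577

Balance c(1−p*) = e gives e = 0.200×(1 − 0.66000) = 0.06800.
Starting from p₀ = 0.66000; update p ← p + (dp/dt)·Δt with the new parameters.
  1  |  dp/dt·Δt = -0.045778  |  p_1 = 0.614222
  2  |  dp/dt·Δt = -0.036979  |  p_2 = 0.577243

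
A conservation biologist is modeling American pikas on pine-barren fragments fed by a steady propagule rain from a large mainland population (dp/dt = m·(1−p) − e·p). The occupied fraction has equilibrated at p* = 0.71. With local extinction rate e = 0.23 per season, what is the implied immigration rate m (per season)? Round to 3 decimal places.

0.563

At equilibrium m(1−p*) = e·p*, so m = e·p*/(1−p*).
m = 0.23 × 0.71 / 0.2900 = 0.1633/0.2900 = 0.5631.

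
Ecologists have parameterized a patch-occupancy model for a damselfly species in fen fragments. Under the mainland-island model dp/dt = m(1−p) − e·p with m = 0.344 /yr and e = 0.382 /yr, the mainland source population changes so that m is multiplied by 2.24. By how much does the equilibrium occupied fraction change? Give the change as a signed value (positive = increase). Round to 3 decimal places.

0.195

Before: p* = 0.344/(0.344+0.382) = 0.4738.
After: m = 0.77056, e = 0.382; p* = 0.77056/1.1526 = 0.6686.
Δp* = 0.6686 − 0.4738 = +0.1947.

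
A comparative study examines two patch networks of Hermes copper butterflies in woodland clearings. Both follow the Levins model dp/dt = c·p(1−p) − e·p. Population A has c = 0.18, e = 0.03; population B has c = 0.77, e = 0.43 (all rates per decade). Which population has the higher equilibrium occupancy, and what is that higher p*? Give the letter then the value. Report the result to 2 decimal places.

A: p*_A = 1 − 0.03/0.18 = 0.8333.
B: p*_B = 1 − 0.43/0.77 = 0.4416.
A is higher at 0.8333.

A, 0.83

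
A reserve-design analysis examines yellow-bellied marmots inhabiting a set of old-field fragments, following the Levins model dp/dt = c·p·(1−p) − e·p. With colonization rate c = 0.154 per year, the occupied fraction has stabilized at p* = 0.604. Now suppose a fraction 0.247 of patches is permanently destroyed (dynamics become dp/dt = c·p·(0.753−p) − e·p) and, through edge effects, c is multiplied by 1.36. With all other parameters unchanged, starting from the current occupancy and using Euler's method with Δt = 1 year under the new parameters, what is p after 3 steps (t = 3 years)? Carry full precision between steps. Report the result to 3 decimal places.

Balance c(1−p*) = e gives e = 0.154×(1 − 0.60400) = 0.06098.
Starting from p₀ = 0.60400; update p ← p + (dp/dt)·Δt with the new parameters.
  1  |  dp/dt·Δt = -0.017986  |  p_1 = 0.586014
  2  |  dp/dt·Δt = -0.015243  |  p_2 = 0.570772
  3  |  dp/dt·Δt = -0.013024  |  p_3 = 0.557748

0.558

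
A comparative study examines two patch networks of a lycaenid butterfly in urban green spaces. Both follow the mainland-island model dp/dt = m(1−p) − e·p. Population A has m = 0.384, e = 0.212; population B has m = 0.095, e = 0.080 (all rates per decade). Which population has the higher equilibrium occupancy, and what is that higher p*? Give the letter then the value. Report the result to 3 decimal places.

A: p*_A = m/(m+e) = 0.384/0.5960 = 0.6443.
B: p*_B = 0.095/0.1750 = 0.5429.
A is higher at 0.6443.

A, 0.644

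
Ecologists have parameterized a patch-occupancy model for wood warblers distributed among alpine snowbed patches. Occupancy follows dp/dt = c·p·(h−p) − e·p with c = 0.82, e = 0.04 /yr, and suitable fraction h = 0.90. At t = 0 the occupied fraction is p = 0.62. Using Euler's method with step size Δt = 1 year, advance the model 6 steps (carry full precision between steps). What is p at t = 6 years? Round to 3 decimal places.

0.851

Update rule: p ← p + [c·p·(h−p) − e·p]·Δt with Δt = 1.
t = 1: p = 0.62000 + (+0.11755) = 0.73755
t = 2: p = 0.73755 + (+0.06875) = 0.80630
t = 3: p = 0.80630 + (+0.02970) = 0.83600
t = 4: p = 0.83600 + (+0.01043) = 0.84643
t = 5: p = 0.84643 + (+0.00332) = 0.84976
t = 6: p = 0.84976 + (+0.00102) = 0.85078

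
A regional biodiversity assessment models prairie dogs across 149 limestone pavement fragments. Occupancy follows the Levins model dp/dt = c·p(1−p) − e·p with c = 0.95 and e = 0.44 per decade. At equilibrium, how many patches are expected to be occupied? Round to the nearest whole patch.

80

p* = 1 − e/c = 1 − 0.44/0.95 = 0.5368.
Expected occupied patches = N × p* = 149 × 0.5368 = 79.99 ≈ 80.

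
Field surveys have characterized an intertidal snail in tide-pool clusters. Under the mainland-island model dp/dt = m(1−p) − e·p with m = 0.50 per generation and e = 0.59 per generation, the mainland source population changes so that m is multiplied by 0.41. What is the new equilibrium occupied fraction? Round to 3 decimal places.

Before: p* = 0.50/(0.50+0.59) = 0.4587.
After: m = 0.205, e = 0.59; p* = 0.205/0.7950 = 0.2579.

0.258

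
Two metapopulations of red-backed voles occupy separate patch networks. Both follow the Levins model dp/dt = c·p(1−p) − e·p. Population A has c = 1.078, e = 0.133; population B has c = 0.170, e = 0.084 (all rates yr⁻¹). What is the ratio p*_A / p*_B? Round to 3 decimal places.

A: p*_A = 1 − 0.133/1.078 = 0.8766.
B: p*_B = 1 − 0.084/0.170 = 0.5059.
p*_A / p*_B = 0.8766/0.5059 = 1.7329.

1.733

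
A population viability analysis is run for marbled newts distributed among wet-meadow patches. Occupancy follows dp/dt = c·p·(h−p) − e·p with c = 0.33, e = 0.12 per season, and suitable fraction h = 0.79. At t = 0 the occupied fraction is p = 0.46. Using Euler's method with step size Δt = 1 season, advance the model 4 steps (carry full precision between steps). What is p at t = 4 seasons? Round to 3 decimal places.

0.444

Update rule: p ← p + [c·p·(h−p) − e·p]·Δt with Δt = 1.
t = 1: p = 0.46000 + (-0.00511) = 0.45489
t = 2: p = 0.45489 + (-0.00428) = 0.45061
t = 3: p = 0.45061 + (-0.00361) = 0.44701
t = 4: p = 0.44701 + (-0.00304) = 0.44396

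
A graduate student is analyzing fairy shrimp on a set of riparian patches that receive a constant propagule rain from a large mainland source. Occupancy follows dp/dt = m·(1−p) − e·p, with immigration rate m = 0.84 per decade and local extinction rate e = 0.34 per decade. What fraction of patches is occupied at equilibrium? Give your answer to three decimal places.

At equilibrium the propagule rain into empty patches balances local extinction: m(1−p*) = e·p*.
p* = m/(m+e) = 0.84/(0.84+0.34) = 0.84/1.1800 = 0.7119.

0.712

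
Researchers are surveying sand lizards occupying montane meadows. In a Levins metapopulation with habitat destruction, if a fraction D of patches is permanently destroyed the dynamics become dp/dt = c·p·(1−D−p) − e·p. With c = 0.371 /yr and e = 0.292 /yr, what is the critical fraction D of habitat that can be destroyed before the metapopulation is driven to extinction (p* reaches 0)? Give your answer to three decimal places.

0.213

The nontrivial equilibrium is p* = (1−D) − e/c; extinction occurs when this hits zero.
So D_crit = 1 − e/c = 1 − 0.292/0.371 = 1 − 0.7871 = 0.2129.
This equals the undisturbed p*, a classic result of Lande's extension.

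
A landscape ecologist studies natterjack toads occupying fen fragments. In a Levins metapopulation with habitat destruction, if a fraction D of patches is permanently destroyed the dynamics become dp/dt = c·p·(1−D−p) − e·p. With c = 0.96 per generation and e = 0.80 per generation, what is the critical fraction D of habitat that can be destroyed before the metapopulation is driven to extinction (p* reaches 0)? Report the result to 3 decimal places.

The nontrivial equilibrium is p* = (1−D) − e/c; extinction occurs when this hits zero.
So D_crit = 1 − e/c = 1 − 0.80/0.96 = 1 − 0.8333 = 0.1667.
Note this equals the original equilibrium occupancy — the Levins extinction-debt result.

0.167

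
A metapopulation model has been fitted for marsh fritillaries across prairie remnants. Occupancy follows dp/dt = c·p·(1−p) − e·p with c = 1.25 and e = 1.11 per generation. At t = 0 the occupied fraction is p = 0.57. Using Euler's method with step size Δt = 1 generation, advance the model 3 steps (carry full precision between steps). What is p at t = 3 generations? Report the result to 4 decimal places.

0.1803

Update rule: p ← p + [c·p·(1−p) − e·p]·Δt with Δt = 1.
t = 1: p = 0.57000 + (-0.32633) = 0.24367
t = 2: p = 0.24367 + (-0.04011) = 0.20357
t = 3: p = 0.20357 + (-0.02330) = 0.18027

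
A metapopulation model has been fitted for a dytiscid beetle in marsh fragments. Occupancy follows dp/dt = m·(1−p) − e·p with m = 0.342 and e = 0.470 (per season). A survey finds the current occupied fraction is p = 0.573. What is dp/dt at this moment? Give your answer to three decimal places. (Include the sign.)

-0.123

Colonization term: m·(1−p) = 0.342×0.4270 = 0.14603.
Extinction term: e·p = 0.26931.
dp/dt = 0.14603 − 0.26931 = -0.12328.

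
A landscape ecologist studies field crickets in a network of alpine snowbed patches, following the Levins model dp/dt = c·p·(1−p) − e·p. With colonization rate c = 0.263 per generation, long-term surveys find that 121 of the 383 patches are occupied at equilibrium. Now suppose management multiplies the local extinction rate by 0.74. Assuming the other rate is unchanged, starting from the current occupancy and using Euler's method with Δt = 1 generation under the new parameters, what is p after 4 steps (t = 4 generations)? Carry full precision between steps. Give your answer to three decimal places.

Observed p* = 121/383 = 0.31593.
Balance c(1−p*) = e gives e = 0.263×(1 − 0.31593) = 0.17991.
Starting from p₀ = 0.31593; update p ← p + (dp/dt)·Δt with the new parameters.
  1  |  dp/dt·Δt = +0.014778  |  p_1 = 0.330705
  2  |  dp/dt·Δt = +0.014184  |  p_2 = 0.344889
  3  |  dp/dt·Δt = +0.013506  |  p_3 = 0.358395
  4  |  dp/dt·Δt = +0.012762  |  p_4 = 0.371156

0.371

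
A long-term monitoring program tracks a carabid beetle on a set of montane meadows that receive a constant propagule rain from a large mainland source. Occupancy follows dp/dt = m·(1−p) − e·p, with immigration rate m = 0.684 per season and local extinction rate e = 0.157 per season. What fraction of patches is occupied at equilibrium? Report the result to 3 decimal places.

At equilibrium the propagule rain into empty patches balances local extinction: m(1−p*) = e·p*.
p* = m/(m+e) = 0.684/(0.684+0.157) = 0.684/0.8410 = 0.8133.

0.813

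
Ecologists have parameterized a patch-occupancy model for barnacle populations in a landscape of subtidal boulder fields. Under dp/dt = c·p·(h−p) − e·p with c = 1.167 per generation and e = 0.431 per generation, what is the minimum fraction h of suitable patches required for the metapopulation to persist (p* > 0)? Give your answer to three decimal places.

p* = h − e/c is positive only when h > e/c.
h_min = e/c = 0.431/1.167 = 0.3693.

0.369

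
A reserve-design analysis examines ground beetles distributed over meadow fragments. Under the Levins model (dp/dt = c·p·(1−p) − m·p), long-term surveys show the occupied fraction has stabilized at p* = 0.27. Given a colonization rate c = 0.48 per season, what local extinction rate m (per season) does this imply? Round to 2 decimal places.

At equilibrium c(1−p*) = m.
m = 0.48 × (1 − 0.27) = 0.48 × 0.7300 = 0.3504.

0.35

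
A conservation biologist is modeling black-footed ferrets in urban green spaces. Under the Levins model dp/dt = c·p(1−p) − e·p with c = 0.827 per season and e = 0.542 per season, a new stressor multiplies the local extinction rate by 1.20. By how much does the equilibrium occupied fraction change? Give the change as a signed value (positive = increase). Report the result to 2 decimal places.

-0.13

Before: p* = 1 − 0.542/0.827 = 0.3446.
After the change, c = 0.827, e = 0.6504, so p* = 1 − 0.6504/0.827 = 0.2135.
Δp* = 0.2135 − 0.3446 = -0.1311.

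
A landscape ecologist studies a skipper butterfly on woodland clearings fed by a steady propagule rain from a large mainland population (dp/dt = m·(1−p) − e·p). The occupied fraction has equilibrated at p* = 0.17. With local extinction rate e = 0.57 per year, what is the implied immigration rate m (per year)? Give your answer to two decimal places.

0.12

At equilibrium m(1−p*) = e·p*, so m = e·p*/(1−p*).
m = 0.57 × 0.17 / 0.8300 = 0.0969/0.8300 = 0.1167.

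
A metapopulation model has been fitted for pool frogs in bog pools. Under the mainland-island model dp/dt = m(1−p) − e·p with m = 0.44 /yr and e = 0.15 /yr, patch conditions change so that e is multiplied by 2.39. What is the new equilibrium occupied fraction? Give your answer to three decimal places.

0.551

Before: p* = 0.44/(0.44+0.15) = 0.7458.
After: m = 0.44, e = 0.3585; p* = 0.44/0.7985 = 0.5510.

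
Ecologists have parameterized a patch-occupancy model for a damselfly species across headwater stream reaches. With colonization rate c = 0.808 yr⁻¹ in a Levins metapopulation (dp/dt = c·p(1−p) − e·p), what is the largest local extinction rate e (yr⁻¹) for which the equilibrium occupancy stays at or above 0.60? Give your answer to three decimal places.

1 − e/c ≥ 0.60 ⇒ e ≤ c(1 − 0.60) = 0.808 × 0.4000.
e_max = 0.3232.

0.323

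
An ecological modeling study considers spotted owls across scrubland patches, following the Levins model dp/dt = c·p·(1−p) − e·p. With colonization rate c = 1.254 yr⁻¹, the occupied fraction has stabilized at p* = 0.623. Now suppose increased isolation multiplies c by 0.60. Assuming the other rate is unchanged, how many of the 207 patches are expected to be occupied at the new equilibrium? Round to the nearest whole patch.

Balance c(1−p*) = e gives e = 1.254×(1 − 0.62300) = 0.47276.
New p* = 1 − e/c = 1 − 0.47276/0.75240 = 0.37166.
Expected occupied = 207 × 0.37166 = 76.93 ≈ 77.

77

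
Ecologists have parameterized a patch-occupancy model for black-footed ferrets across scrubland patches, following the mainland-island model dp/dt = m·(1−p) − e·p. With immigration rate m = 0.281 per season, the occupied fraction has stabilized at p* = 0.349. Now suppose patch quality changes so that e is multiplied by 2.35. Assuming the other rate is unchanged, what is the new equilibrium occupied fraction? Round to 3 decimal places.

Balance m(1−p*) = e·p* gives e = m(1−p*)/p* = 0.281×0.65100/0.34900 = 0.52416.
New p* = m/(m+e) = 0.28100/(0.28100+1.23178) = 0.18575.

0.186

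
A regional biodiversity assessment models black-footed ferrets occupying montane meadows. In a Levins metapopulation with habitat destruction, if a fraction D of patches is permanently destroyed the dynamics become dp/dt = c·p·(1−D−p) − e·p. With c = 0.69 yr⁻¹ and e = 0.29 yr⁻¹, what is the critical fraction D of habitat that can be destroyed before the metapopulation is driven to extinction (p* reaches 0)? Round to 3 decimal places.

0.580

The nontrivial equilibrium is p* = (1−D) − e/c; extinction occurs when this hits zero.
So D_crit = 1 − e/c = 1 − 0.29/0.69 = 1 − 0.4203 = 0.5797.
Note this equals the original equilibrium occupancy — the Levins extinction-debt result.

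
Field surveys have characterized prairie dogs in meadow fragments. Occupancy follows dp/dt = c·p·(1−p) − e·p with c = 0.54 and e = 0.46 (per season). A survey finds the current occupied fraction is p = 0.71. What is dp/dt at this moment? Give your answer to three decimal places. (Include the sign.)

Colonization term: c·p·(1−p) = 0.54×0.71×0.2900 = 0.11119.
Extinction term: e·p = 0.32660.
dp/dt = 0.11119 − 0.32660 = -0.21541.

-0.215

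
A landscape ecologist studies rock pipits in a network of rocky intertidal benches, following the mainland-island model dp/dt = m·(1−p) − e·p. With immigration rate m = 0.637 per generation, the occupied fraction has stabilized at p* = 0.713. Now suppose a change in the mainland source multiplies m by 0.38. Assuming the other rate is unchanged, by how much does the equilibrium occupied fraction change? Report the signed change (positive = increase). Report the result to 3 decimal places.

Balance m(1−p*) = e·p* gives e = m(1−p*)/p* = 0.637×0.28700/0.71300 = 0.25641.
New p* = m/(m+e) = 0.24206/(0.24206+0.25641) = 0.48561.
Δp* = 0.48561 − 0.71300 = -0.22739.

-0.227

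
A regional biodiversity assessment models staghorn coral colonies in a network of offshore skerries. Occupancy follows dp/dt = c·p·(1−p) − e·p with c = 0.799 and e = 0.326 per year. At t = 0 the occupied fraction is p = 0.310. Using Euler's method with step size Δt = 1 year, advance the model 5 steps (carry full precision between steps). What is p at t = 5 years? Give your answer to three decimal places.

0.559

Update rule: p ← p + [c·p·(1−p) − e·p]·Δt with Δt = 1.
  1  |  dp/dt·Δt = +0.069846  |  p_1 = 0.379846
  2  |  dp/dt·Δt = +0.064385  |  p_2 = 0.444231
  3  |  dp/dt·Δt = +0.052446  |  p_3 = 0.496677
  4  |  dp/dt·Δt = +0.037825  |  p_4 = 0.534501
  5  |  dp/dt·Δt = +0.024551  |  p_5 = 0.559053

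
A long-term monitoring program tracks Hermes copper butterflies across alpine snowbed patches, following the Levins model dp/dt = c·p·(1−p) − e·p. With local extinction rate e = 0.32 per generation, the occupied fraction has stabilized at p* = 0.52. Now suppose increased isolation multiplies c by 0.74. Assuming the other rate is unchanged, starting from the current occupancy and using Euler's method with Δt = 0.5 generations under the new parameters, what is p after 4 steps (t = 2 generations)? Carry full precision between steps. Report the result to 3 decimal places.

0.452

Balance c(1−p*) = e gives c = e/(1 − 0.52000) = 0.32/0.48000 = 0.66667.
Starting from p₀ = 0.52000; update p ← p + (dp/dt)·Δt with the new parameters.
step 1: Δp = -0.02163, p = 0.49837
step 2: Δp = -0.01807, p = 0.48030
step 3: Δp = -0.01528, p = 0.46502
step 4: Δp = -0.01304, p = 0.45198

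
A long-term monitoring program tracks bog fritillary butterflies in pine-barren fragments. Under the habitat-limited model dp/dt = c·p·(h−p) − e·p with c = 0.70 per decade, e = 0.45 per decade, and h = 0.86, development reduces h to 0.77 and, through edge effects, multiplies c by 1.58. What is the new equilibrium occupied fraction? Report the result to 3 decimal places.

0.363

Before: p* = h − e/c = 0.86 − 0.45/0.70 = 0.86 − 0.6429 = 0.2171.
After: c = 1.106, e = 0.45, h = 0.77; p* = 0.77 − 0.45/1.106 = 0.3631.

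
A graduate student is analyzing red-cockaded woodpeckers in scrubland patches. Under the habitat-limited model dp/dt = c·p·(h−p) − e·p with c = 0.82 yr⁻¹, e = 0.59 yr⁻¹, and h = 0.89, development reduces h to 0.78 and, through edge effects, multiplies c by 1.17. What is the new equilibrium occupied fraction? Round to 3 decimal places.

0.165

Before: p* = h − e/c = 0.89 − 0.59/0.82 = 0.89 − 0.7195 = 0.1705.
After: c = 0.9594, e = 0.59, h = 0.78; p* = 0.78 − 0.59/0.9594 = 0.1650.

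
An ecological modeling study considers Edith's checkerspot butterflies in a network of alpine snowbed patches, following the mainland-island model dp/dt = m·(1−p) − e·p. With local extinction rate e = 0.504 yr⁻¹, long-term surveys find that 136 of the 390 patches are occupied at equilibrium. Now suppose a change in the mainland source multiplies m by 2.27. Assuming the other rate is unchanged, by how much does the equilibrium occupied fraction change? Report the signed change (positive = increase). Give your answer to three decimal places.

0.200

Observed p* = 136/390 = 0.34872.
Balance m(1−p*) = e·p* gives m = e·p*/(1−p*) = 0.504×0.34872/0.65128 = 0.26986.
New p* = m/(m+e) = 0.61258/(0.61258+0.50400) = 0.54862.
Δp* = 0.54862 − 0.34872 = +0.19990.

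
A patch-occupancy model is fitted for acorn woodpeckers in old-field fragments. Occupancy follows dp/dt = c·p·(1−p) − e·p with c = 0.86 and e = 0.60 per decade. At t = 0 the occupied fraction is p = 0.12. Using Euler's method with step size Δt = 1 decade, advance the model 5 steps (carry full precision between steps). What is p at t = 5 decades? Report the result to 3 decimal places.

0.215

Update rule: p ← p + [c·p·(1−p) − e·p]·Δt with Δt = 1.
  1  |  dp/dt·Δt = +0.018816  |  p_1 = 0.138816
  2  |  dp/dt·Δt = +0.019520  |  p_2 = 0.158336
  3  |  dp/dt·Δt = +0.019607  |  p_3 = 0.177943
  4  |  dp/dt·Δt = +0.019034  |  p_4 = 0.196977
  5  |  dp/dt·Δt = +0.017846  |  p_5 = 0.214823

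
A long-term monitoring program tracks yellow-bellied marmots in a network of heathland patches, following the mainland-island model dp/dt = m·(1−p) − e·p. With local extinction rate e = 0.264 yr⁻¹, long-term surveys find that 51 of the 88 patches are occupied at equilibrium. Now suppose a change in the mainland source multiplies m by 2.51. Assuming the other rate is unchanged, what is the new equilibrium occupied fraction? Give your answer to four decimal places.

Observed p* = 51/88 = 0.57955.
Balance m(1−p*) = e·p* gives m = e·p*/(1−p*) = 0.264×0.57955/0.42045 = 0.36390.
New p* = m/(m+e) = 0.91339/(0.91339+0.26400) = 0.77578.

0.7758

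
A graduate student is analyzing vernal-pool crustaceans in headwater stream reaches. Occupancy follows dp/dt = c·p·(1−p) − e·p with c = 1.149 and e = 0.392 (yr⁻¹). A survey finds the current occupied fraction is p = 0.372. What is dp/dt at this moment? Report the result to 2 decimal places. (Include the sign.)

0.12

Colonization term: c·p·(1−p) = 1.149×0.372×0.6280 = 0.26842.
Extinction term: e·p = 0.14582.
dp/dt = 0.26842 − 0.14582 = 0.12260.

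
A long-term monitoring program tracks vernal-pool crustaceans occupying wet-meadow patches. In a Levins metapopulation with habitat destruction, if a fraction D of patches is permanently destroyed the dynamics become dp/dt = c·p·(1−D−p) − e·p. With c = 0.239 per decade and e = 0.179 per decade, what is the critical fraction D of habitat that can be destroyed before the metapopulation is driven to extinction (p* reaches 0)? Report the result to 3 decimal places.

The nontrivial equilibrium is p* = (1−D) − e/c; extinction occurs when this hits zero.
So D_crit = 1 − e/c = 1 − 0.179/0.239 = 1 − 0.7490 = 0.2510.
This equals the undisturbed p*, a classic result of Lande's extension.

0.251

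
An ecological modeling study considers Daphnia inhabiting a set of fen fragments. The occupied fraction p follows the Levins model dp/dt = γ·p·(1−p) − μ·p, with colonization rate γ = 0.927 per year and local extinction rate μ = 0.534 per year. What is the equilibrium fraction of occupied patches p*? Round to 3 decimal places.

0.424

Setting dp/dt = 0 and dividing through by p* gives γ·(1−p*) = μ.
So p* = 1 − μ/γ = 1 − 0.534/0.927 = 1 − 0.5761 = 0.4239.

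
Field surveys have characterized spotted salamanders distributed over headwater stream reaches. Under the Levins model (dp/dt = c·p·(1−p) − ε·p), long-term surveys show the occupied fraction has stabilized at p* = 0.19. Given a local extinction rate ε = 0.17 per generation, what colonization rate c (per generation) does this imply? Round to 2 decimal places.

At equilibrium c(1−p*) = ε, so c = ε/(1−p*).
c = 0.17/(1 − 0.19) = 0.17/0.8100 = 0.2099.

0.21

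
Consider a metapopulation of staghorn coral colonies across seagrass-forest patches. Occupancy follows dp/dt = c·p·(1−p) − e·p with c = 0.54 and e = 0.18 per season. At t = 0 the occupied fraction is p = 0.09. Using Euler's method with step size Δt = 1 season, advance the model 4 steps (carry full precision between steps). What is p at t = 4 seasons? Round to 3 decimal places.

Update rule: p ← p + [c·p·(1−p) − e·p]·Δt with Δt = 1.
t = 1: p = 0.09000 + (+0.02803) = 0.11803
t = 2: p = 0.11803 + (+0.03497) = 0.15299
t = 3: p = 0.15299 + (+0.04244) = 0.19543
t = 4: p = 0.19543 + (+0.04973) = 0.24516

0.245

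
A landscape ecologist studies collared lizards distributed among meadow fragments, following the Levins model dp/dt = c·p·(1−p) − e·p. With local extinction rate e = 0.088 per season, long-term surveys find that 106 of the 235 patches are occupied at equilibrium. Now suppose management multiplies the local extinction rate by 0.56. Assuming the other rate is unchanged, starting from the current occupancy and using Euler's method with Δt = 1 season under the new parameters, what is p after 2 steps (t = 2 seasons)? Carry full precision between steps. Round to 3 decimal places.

Observed p* = 106/235 = 0.45106.
Balance c(1−p*) = e gives c = e/(1 − 0.45106) = 0.088/0.54894 = 0.16031.
Starting from p₀ = 0.45106; update p ← p + (dp/dt)·Δt with the new parameters.
p: 0.45106 → 0.46853  (Δp = +0.01747)
p: 0.46853 → 0.48536  (Δp = +0.01683)

0.485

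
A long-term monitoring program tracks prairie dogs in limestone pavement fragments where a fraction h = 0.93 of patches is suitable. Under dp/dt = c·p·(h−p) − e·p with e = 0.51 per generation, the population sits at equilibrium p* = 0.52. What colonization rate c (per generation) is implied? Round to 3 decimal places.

At equilibrium c(h−p*) = e, so c = e/(h−p*).
c = 0.51/(0.93 − 0.52) = 0.51/0.4100 = 1.2439.

1.244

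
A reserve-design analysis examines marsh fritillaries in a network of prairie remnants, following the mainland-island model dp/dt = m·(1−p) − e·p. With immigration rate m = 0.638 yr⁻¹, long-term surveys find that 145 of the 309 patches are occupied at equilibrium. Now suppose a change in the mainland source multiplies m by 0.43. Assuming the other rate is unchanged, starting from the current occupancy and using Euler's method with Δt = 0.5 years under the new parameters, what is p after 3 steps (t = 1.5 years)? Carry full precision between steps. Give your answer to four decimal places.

Observed p* = 145/309 = 0.46926.
Balance m(1−p*) = e·p* gives e = m(1−p*)/p* = 0.638×0.53074/0.46926 = 0.72160.
Starting from p₀ = 0.46926; update p ← p + (dp/dt)·Δt with the new parameters.
  1  |  dp/dt·Δt = -0.096505  |  p_1 = 0.372750
  2  |  dp/dt·Δt = -0.048449  |  p_2 = 0.324302
  3  |  dp/dt·Δt = -0.024323  |  p_3 = 0.299979

0.3000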